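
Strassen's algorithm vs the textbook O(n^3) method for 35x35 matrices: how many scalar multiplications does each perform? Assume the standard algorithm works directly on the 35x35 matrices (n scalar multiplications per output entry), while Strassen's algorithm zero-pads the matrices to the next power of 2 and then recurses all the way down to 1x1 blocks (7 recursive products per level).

Matrix multiplication for 35x35 matrices:

Strassen's algorithm requires power-of-2 dimensions. Pad 35x35 to 64x64 (next power of 2).

Standard algorithm: 35^3 = 42875 multiplications
Strassen's algorithm: 7^(log2(64)) = 7^6 = 117649 multiplications
Difference: 42875 - 117649 = -74774 (Strassen uses MORE here due to padding overhead — for small or just-over-power-of-2 n, padding can outweigh the per-level savings)

Standard: 42875 multiplications (35^3). Strassen: 117649 multiplications (7^6, after padding to 64x64). Strassen reduces 8 recursive multiplications to 7 at each level.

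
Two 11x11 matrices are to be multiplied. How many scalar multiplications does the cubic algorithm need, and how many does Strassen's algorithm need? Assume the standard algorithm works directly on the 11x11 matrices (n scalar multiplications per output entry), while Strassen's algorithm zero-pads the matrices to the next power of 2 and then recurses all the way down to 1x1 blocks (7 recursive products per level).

Matrix multiplication for 11x11 matrices:

Strassen's algorithm requires power-of-2 dimensions. Pad 11x11 to 16x16 (next power of 2).

Standard algorithm: 11^3 = 1331 multiplications
Strassen's algorithm: 7^(log2(16)) = 7^4 = 2401 multiplications
Difference: 1331 - 2401 = -1070 (Strassen uses MORE here due to padding overhead — for small or just-over-power-of-2 n, padding can outweigh the per-level savings)

Standard: 1331 multiplications (11^3). Strassen: 2401 multiplications (7^4, after padding to 16x16). Strassen reduces 8 recursive multiplications to 7 at each level.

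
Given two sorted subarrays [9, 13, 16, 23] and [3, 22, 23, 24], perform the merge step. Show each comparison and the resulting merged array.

Merging process:

Compare 9 vs 3: take 3 from right. Merged: [3]
Compare 9 vs 22: take 9 from left. Merged: [3, 9]
Compare 13 vs 22: take 13 from left. Merged: [3, 9, 13]
Compare 16 vs 22: take 16 from left. Merged: [3, 9, 13, 16]
Compare 23 vs 22: take 22 from right. Merged: [3, 9, 13, 16, 22]
Compare 23 vs 23: take 23 from left. Merged: [3, 9, 13, 16, 22, 23]
Append remaining from right: [23, 24]. Merged: [3, 9, 13, 16, 22, 23, 23, 24]

Final merged array: [3, 9, 13, 16, 22, 23, 23, 24]
Total comparisons: 6

The merged array is [3, 9, 13, 16, 22, 23, 23, 24], requiring 6 comparisons. The merge step runs in O(n) time where n is the total number of elements.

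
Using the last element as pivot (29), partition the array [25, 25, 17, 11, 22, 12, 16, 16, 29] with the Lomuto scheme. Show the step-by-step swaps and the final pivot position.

Lomuto partition with pivot = 29:

Initial array: [25, 25, 17, 11, 22, 12, 16, 16, 29]

arr[0]=25 <= 29: swap with position 0, array becomes [25, 25, 17, 11, 22, 12, 16, 16, 29]
arr[1]=25 <= 29: swap with position 1, array becomes [25, 25, 17, 11, 22, 12, 16, 16, 29]
arr[2]=17 <= 29: swap with position 2, array becomes [25, 25, 17, 11, 22, 12, 16, 16, 29]
arr[3]=11 <= 29: swap with position 3, array becomes [25, 25, 17, 11, 22, 12, 16, 16, 29]
arr[4]=22 <= 29: swap with position 4, array becomes [25, 25, 17, 11, 22, 12, 16, 16, 29]
arr[5]=12 <= 29: swap with position 5, array becomes [25, 25, 17, 11, 22, 12, 16, 16, 29]
arr[6]=16 <= 29: swap with position 6, array becomes [25, 25, 17, 11, 22, 12, 16, 16, 29]
arr[7]=16 <= 29: swap with position 7, array becomes [25, 25, 17, 11, 22, 12, 16, 16, 29]

Place pivot at position 8: [25, 25, 17, 11, 22, 12, 16, 16, 29]
Pivot position: 8

After partitioning with pivot 29, the array becomes [25, 25, 17, 11, 22, 12, 16, 16, 29]. The pivot is placed at index 8. All elements to the left of the pivot are <= 29, and all elements to the right are > 29.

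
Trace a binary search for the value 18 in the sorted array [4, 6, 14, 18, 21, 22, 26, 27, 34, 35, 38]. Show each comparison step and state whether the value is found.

Binary search for 18 in [4, 6, 14, 18, 21, 22, 26, 27, 34, 35, 38]:

lo=0, hi=10, mid=5, arr[mid]=22 -> 22 > 18, search left half
lo=0, hi=4, mid=2, arr[mid]=14 -> 14 < 18, search right half
lo=3, hi=4, mid=3, arr[mid]=18 -> Found target at index 3!

Binary search finds 18 at index 3 after 3 comparisons. The search repeatedly halves the search space by comparing with the middle element.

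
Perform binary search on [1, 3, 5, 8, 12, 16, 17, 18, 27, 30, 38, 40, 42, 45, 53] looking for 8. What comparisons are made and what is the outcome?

Binary search for 8 in [1, 3, 5, 8, 12, 16, 17, 18, 27, 30, 38, 40, 42, 45, 53]:

lo=0, hi=14, mid=7, arr[mid]=18 -> 18 > 8, search left half
lo=0, hi=6, mid=3, arr[mid]=8 -> Found target at index 3!

Binary search finds 8 at index 3 after 2 comparisons. The search repeatedly halves the search space by comparing with the middle element.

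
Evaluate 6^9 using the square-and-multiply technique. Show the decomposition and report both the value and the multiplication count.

Computing 6^9 by squaring (build up from 6^1; each line after the first costs one multiplication):

6^1 = 6
6^2 = (6^1)^2 = 6^2 = 36
6^4 = (6^2)^2 = 36^2 = 1296
6^8 = (6^4)^2 = 1296^2 = 1679616
6^9 = 6 * 6^8 = 6 * 1679616 = 10077696

Result: 10077696
Multiplications needed: 4 (4 lines after 6^1)

6^9 = 10077696. Using exponentiation by squaring, this requires 4 multiplications. The key idea: if the exponent is even, square the half-power; if odd, multiply by the base once.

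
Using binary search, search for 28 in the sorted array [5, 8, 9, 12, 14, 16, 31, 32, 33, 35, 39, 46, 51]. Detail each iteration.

Binary search for 28 in [5, 8, 9, 12, 14, 16, 31, 32, 33, 35, 39, 46, 51]:

lo=0, hi=12, mid=6, arr[mid]=31 -> 31 > 28, search left half
lo=0, hi=5, mid=2, arr[mid]=9 -> 9 < 28, search right half
lo=3, hi=5, mid=4, arr[mid]=14 -> 14 < 28, search right half
lo=5, hi=5, mid=5, arr[mid]=16 -> 16 < 28, search right half
lo=6 > hi=5, target 28 not found

Binary search determines that 28 is not in the array after 4 comparisons. The search space was exhausted without finding the target.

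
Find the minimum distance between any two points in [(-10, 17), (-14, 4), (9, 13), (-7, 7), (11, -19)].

Computing all pairwise distances among 5 points:

d((-10, 17), (-14, 4)) = 13.6015
d((-10, 17), (9, 13)) = 19.4165
d((-10, 17), (-7, 7)) = 10.4403
d((-10, 17), (11, -19)) = 41.6773
d((-14, 4), (9, 13)) = 24.6982
d((-14, 4), (-7, 7)) = 7.6158 <-- minimum
d((-14, 4), (11, -19)) = 33.9706
d((9, 13), (-7, 7)) = 17.088
d((9, 13), (11, -19)) = 32.0624
d((-7, 7), (11, -19)) = 31.6228

Closest pair: (-14, 4) and (-7, 7) with distance 7.6158

The closest pair is (-14, 4) and (-7, 7) with Euclidean distance 7.6158. For 5 points, brute-force pairwise comparison is shown above. For large n, the divide-and-conquer algorithm (sort by x, recurse on halves, check the dividing strip) achieves O(n log n).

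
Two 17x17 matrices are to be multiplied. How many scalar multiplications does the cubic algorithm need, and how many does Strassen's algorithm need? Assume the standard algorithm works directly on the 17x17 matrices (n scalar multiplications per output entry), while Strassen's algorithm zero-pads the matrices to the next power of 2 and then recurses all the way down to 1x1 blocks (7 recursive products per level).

Matrix multiplication for 17x17 matrices:

Strassen's algorithm requires power-of-2 dimensions. Pad 17x17 to 32x32 (next power of 2).

Standard algorithm: 17^3 = 4913 multiplications
Strassen's algorithm: 7^(log2(32)) = 7^5 = 16807 multiplications
Difference: 4913 - 16807 = -11894 (Strassen uses MORE here due to padding overhead — for small or just-over-power-of-2 n, padding can outweigh the per-level savings)

Standard: 4913 multiplications (17^3). Strassen: 16807 multiplications (7^5, after padding to 32x32). Strassen reduces 8 recursive multiplications to 7 at each level.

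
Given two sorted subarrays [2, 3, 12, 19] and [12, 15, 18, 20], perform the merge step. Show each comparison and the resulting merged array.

Merging process:

Compare 2 vs 12: take 2 from left. Merged: [2]
Compare 3 vs 12: take 3 from left. Merged: [2, 3]
Compare 12 vs 12: take 12 from left. Merged: [2, 3, 12]
Compare 19 vs 12: take 12 from right. Merged: [2, 3, 12, 12]
Compare 19 vs 15: take 15 from right. Merged: [2, 3, 12, 12, 15]
Compare 19 vs 18: take 18 from right. Merged: [2, 3, 12, 12, 15, 18]
Compare 19 vs 20: take 19 from left. Merged: [2, 3, 12, 12, 15, 18, 19]
Append remaining from right: [20]. Merged: [2, 3, 12, 12, 15, 18, 19, 20]

Final merged array: [2, 3, 12, 12, 15, 18, 19, 20]
Total comparisons: 7

The merged array is [2, 3, 12, 12, 15, 18, 19, 20], requiring 7 comparisons. The merge step runs in O(n) time where n is the total number of elements.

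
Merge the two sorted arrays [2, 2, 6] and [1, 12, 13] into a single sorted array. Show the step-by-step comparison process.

Merging process:

Compare 2 vs 1: take 1 from right. Merged: [1]
Compare 2 vs 12: take 2 from left. Merged: [1, 2]
Compare 2 vs 12: take 2 from left. Merged: [1, 2, 2]
Compare 6 vs 12: take 6 from left. Merged: [1, 2, 2, 6]
Append remaining from right: [12, 13]. Merged: [1, 2, 2, 6, 12, 13]

Final merged array: [1, 2, 2, 6, 12, 13]
Total comparisons: 4

The merged array is [1, 2, 2, 6, 12, 13], requiring 4 comparisons. The merge step runs in O(n) time where n is the total number of elements.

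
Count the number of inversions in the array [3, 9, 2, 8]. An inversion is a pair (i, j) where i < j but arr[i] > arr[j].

Finding inversions in [3, 9, 2, 8]:

(0, 2): arr[0]=3 > arr[2]=2
(1, 2): arr[1]=9 > arr[2]=2
(1, 3): arr[1]=9 > arr[3]=8

Total inversions: 3

The array has 3 inversion(s): (0,2), (1,2), (1,3). Each pair (i,j) satisfies i < j and arr[i] > arr[j].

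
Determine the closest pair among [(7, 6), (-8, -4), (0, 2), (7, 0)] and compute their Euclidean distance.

Computing all pairwise distances among 4 points:

d((7, 6), (-8, -4)) = 18.0278
d((7, 6), (0, 2)) = 8.0623
d((7, 6), (7, 0)) = 6.0 <-- minimum
d((-8, -4), (0, 2)) = 10.0
d((-8, -4), (7, 0)) = 15.5242
d((0, 2), (7, 0)) = 7.2801

Closest pair: (7, 6) and (7, 0) with distance 6.0

The closest pair is (7, 6) and (7, 0) with Euclidean distance 6.0. For 4 points, brute-force pairwise comparison is shown above. For large n, the divide-and-conquer algorithm (sort by x, recurse on halves, check the dividing strip) achieves O(n log n).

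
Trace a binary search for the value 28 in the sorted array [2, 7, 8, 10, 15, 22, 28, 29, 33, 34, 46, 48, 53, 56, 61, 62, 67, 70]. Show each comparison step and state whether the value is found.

Binary search for 28 in [2, 7, 8, 10, 15, 22, 28, 29, 33, 34, 46, 48, 53, 56, 61, 62, 67, 70]:

lo=0, hi=17, mid=8, arr[mid]=33 -> 33 > 28, search left half
lo=0, hi=7, mid=3, arr[mid]=10 -> 10 < 28, search right half
lo=4, hi=7, mid=5, arr[mid]=22 -> 22 < 28, search right half
lo=6, hi=7, mid=6, arr[mid]=28 -> Found target at index 6!

Binary search finds 28 at index 6 after 4 comparisons. The search repeatedly halves the search space by comparing with the middle element.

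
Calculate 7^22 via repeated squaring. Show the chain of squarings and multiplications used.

Computing 7^22 by squaring (build up from 7^1; each line after the first costs one multiplication):

7^1 = 7
7^2 = (7^1)^2 = 7^2 = 49
7^4 = (7^2)^2 = 49^2 = 2401
7^5 = 7 * 7^4 = 7 * 2401 = 16807
7^10 = (7^5)^2 = 16807^2 = 282475249
7^11 = 7 * 7^10 = 7 * 282475249 = 1977326743
7^22 = (7^11)^2 = 1977326743^2 = 3909821048582988049

Result: 3909821048582988049
Multiplications needed: 6 (6 lines after 7^1)

7^22 = 3909821048582988049. Using exponentiation by squaring, this requires 6 multiplications. The key idea: if the exponent is even, square the half-power; if odd, multiply by the base once.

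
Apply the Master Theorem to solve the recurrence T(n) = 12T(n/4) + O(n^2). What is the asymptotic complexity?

Master Theorem for T(n) = 12T(n/4) + O(n^2):

a = 12, b = 4, c = 2
log_b(a) = log_4(12) = 1.7925

Case 3: c = 2 > log_4(12) = 1.7925
T(n) = O(n^2) = O(n^2)

For T(n) = 12T(n/4) + O(n^2): log_4(12) = 1.7925. This is Case 3 of the Master Theorem (c > log_b(a), work dominated by root), giving O(n^2).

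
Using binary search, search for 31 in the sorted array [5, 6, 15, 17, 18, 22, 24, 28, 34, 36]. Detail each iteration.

Binary search for 31 in [5, 6, 15, 17, 18, 22, 24, 28, 34, 36]:

lo=0, hi=9, mid=4, arr[mid]=18 -> 18 < 31, search right half
lo=5, hi=9, mid=7, arr[mid]=28 -> 28 < 31, search right half
lo=8, hi=9, mid=8, arr[mid]=34 -> 34 > 31, search left half
lo=8 > hi=7, target 31 not found

Binary search determines that 31 is not in the array after 3 comparisons. The search space was exhausted without finding the target.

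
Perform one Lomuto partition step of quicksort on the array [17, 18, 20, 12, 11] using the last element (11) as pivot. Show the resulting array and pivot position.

Lomuto partition with pivot = 11:

Initial array: [17, 18, 20, 12, 11]

arr[0]=17 > 11: no swap
arr[1]=18 > 11: no swap
arr[2]=20 > 11: no swap
arr[3]=12 > 11: no swap

Place pivot at position 0: [11, 18, 20, 12, 17]
Pivot position: 0

After partitioning with pivot 11, the array becomes [11, 18, 20, 12, 17]. The pivot is placed at index 0. All elements to the left of the pivot are <= 11, and all elements to the right are > 11.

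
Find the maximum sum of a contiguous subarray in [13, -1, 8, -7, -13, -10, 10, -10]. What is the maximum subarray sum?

Using Kadane's algorithm on [13, -1, 8, -7, -13, -10, 10, -10]:

Scanning through the array:
Position 1 (value -1): max_ending_here = 12, max_so_far = 13
Position 2 (value 8): max_ending_here = 20, max_so_far = 20
Position 3 (value -7): max_ending_here = 13, max_so_far = 20
Position 4 (value -13): max_ending_here = 0, max_so_far = 20
Position 5 (value -10): max_ending_here = -10, max_so_far = 20
Position 6 (value 10): max_ending_here = 10, max_so_far = 20
Position 7 (value -10): max_ending_here = 0, max_so_far = 20

Maximum subarray: [13, -1, 8]
Maximum sum: 20

The maximum subarray is [13, -1, 8] with sum 20. This subarray runs from index 0 to index 2.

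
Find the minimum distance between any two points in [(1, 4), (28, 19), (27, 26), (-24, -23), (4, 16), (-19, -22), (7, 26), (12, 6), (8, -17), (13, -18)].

Computing all pairwise distances among 10 points:

d((1, 4), (28, 19)) = 30.8869
d((1, 4), (27, 26)) = 34.0588
d((1, 4), (-24, -23)) = 36.7967
d((1, 4), (4, 16)) = 12.3693
d((1, 4), (-19, -22)) = 32.8024
d((1, 4), (7, 26)) = 22.8035
d((1, 4), (12, 6)) = 11.1803
d((1, 4), (8, -17)) = 22.1359
d((1, 4), (13, -18)) = 25.0599
d((28, 19), (27, 26)) = 7.0711
d((28, 19), (-24, -23)) = 66.8431
d((28, 19), (4, 16)) = 24.1868
d((28, 19), (-19, -22)) = 62.3699
d((28, 19), (7, 26)) = 22.1359
d((28, 19), (12, 6)) = 20.6155
d((28, 19), (8, -17)) = 41.1825
d((28, 19), (13, -18)) = 39.9249
d((27, 26), (-24, -23)) = 70.7248
d((27, 26), (4, 16)) = 25.0799
d((27, 26), (-19, -22)) = 66.4831
d((27, 26), (7, 26)) = 20.0
d((27, 26), (12, 6)) = 25.0
d((27, 26), (8, -17)) = 47.0106
d((27, 26), (13, -18)) = 46.1736
d((-24, -23), (4, 16)) = 48.0104
d((-24, -23), (-19, -22)) = 5.099 <-- minimum
d((-24, -23), (7, 26)) = 57.9828
d((-24, -23), (12, 6)) = 46.2277
d((-24, -23), (8, -17)) = 32.5576
d((-24, -23), (13, -18)) = 37.3363
d((4, 16), (-19, -22)) = 44.4185
d((4, 16), (7, 26)) = 10.4403
d((4, 16), (12, 6)) = 12.8062
d((4, 16), (8, -17)) = 33.2415
d((4, 16), (13, -18)) = 35.171
d((-19, -22), (7, 26)) = 54.5894
d((-19, -22), (12, 6)) = 41.7732
d((-19, -22), (8, -17)) = 27.4591
d((-19, -22), (13, -18)) = 32.249
d((7, 26), (12, 6)) = 20.6155
d((7, 26), (8, -17)) = 43.0116
d((7, 26), (13, -18)) = 44.4072
d((12, 6), (8, -17)) = 23.3452
d((12, 6), (13, -18)) = 24.0208
d((8, -17), (13, -18)) = 5.099 <-- minimum

Minimum distance: 5.099 (tie among 2 pairs: (-24, -23) and (-19, -22); (8, -17) and (13, -18))

The minimum Euclidean distance is 5.099. There is a tie: 2 pairs achieve this minimum — (-24, -23) and (-19, -22); (8, -17) and (13, -18). Any of these is a valid closest pair. For 10 points, brute-force pairwise comparison is shown above. For large n, the divide-and-conquer algorithm (sort by x, recurse on halves, check the dividing strip) achieves O(n log n).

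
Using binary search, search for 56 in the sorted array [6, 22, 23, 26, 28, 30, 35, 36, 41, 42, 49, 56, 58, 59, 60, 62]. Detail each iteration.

Binary search for 56 in [6, 22, 23, 26, 28, 30, 35, 36, 41, 42, 49, 56, 58, 59, 60, 62]:

lo=0, hi=15, mid=7, arr[mid]=36 -> 36 < 56, search right half
lo=8, hi=15, mid=11, arr[mid]=56 -> Found target at index 11!

Binary search finds 56 at index 11 after 2 comparisons. The search repeatedly halves the search space by comparing with the middle element.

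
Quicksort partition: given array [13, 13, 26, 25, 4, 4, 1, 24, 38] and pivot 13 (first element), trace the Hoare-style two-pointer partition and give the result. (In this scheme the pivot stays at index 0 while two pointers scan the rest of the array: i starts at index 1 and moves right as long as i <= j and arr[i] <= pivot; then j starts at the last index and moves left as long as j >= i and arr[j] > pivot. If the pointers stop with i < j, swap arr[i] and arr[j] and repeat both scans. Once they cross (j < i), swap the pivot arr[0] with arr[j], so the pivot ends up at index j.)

Hoare-style two-pointer partition with pivot = 13:

Initial array: [13, 13, 26, 25, 4, 4, 1, 24, 38]

Pointers start at i = 1, j = 8.
i stops at index 2 (arr[2]=26 > 13), j stops at index 6 (arr[6]=1 <= 13): swap arr[2] and arr[6], array becomes [13, 13, 1, 25, 4, 4, 26, 24, 38]
i stops at index 3 (arr[3]=25 > 13), j stops at index 5 (arr[5]=4 <= 13): swap arr[3] and arr[5], array becomes [13, 13, 1, 4, 4, 25, 26, 24, 38]
i ends at 5, j ends at 4: the pointers have crossed (j < i), so scanning stops.

Swap pivot arr[0] with arr[4] to place pivot at position 4: [4, 13, 1, 4, 13, 25, 26, 24, 38]
Pivot position: 4

After partitioning with pivot 13, the array becomes [4, 13, 1, 4, 13, 25, 26, 24, 38]. The pivot is placed at index 4. All elements to the left of the pivot are <= 13, and all elements to the right are > 13.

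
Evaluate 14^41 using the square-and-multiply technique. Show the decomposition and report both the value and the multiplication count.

Computing 14^41 by squaring (build up from 14^1; each line after the first costs one multiplication):

14^1 = 14
14^2 = (14^1)^2 = 14^2 = 196
14^4 = (14^2)^2 = 196^2 = 38416
14^5 = 14 * 14^4 = 14 * 38416 = 537824
14^10 = (14^5)^2 = 537824^2 = 289254654976
14^20 = (14^10)^2 = 289254654976^2 = 83668255425284801560576
14^40 = (14^20)^2 = 83668255425284801560576^2 = 7000376965910699630056503868178506524997451776
14^41 = 14 * 14^40 = 14 * 7000376965910699630056503868178506524997451776 = 98005277522749794820791054154499091349964324864

Result: 98005277522749794820791054154499091349964324864
Multiplications needed: 7 (7 lines after 14^1)

14^41 = 98005277522749794820791054154499091349964324864. Using exponentiation by squaring, this requires 7 multiplications. The key idea: if the exponent is even, square the half-power; if odd, multiply by the base once.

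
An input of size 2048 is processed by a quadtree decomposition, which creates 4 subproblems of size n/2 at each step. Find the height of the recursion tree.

For divide and conquer with division factor 2:

Problem sizes at each level:
Level 0: 2048
Level 1: 1024
Level 2: 512
Level 3: 256
Level 4: 128
Level 5: 64
Level 6: 32
Level 7: 16
Level 8: 8
Level 9: 4
Level 10: 2
Level 11: 1

The root is level 0 and the size-1 base case is level 11 (the tree spans levels 0 through 11, i.e. 12 levels counting the root), so the depth is the number of divisions: log_2(2048) = 11

The recursion tree depth is log_2(2048) = 11. At each level, the problem size is divided by 2, so it takes 11 divisions to reduce to a base case of size 1. The algorithm makes 4 recursive calls at each level.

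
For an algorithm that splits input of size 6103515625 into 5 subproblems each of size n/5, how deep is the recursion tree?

For divide and conquer with division factor 5:

Problem sizes at each level:
Level 0: 6103515625
Level 1: 1220703125
Level 2: 244140625
Level 3: 48828125
Level 4: 9765625
Level 5: 1953125
Level 6: 390625
Level 7: 78125
Level 8: 15625
Level 9: 3125
Level 10: 625
Level 11: 125
Level 12: 25
Level 13: 5
Level 14: 1

The root is level 0 and the size-1 base case is level 14 (the tree spans levels 0 through 14, i.e. 15 levels counting the root), so the depth is the number of divisions: log_5(6103515625) = 14

The recursion tree depth is log_5(6103515625) = 14. At each level, the problem size is divided by 5, so it takes 14 divisions to reduce to a base case of size 1. The algorithm makes 5 recursive calls at each level.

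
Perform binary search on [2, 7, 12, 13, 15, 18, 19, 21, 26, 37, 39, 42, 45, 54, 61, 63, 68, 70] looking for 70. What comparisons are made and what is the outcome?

Binary search for 70 in [2, 7, 12, 13, 15, 18, 19, 21, 26, 37, 39, 42, 45, 54, 61, 63, 68, 70]:

lo=0, hi=17, mid=8, arr[mid]=26 -> 26 < 70, search right half
lo=9, hi=17, mid=13, arr[mid]=54 -> 54 < 70, search right half
lo=14, hi=17, mid=15, arr[mid]=63 -> 63 < 70, search right half
lo=16, hi=17, mid=16, arr[mid]=68 -> 68 < 70, search right half
lo=17, hi=17, mid=17, arr[mid]=70 -> Found target at index 17!

Binary search finds 70 at index 17 after 5 comparisons. The search repeatedly halves the search space by comparing with the middle element.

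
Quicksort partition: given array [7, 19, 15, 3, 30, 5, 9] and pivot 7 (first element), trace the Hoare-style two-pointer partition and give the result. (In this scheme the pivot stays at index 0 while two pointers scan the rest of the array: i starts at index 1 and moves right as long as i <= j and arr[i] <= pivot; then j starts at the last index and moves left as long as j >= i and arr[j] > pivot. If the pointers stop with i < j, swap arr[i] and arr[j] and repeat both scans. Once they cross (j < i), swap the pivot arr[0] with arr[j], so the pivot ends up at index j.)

Hoare-style two-pointer partition with pivot = 7:

Initial array: [7, 19, 15, 3, 30, 5, 9]

Pointers start at i = 1, j = 6.
i stops at index 1 (arr[1]=19 > 7), j stops at index 5 (arr[5]=5 <= 7): swap arr[1] and arr[5], array becomes [7, 5, 15, 3, 30, 19, 9]
i stops at index 2 (arr[2]=15 > 7), j stops at index 3 (arr[3]=3 <= 7): swap arr[2] and arr[3], array becomes [7, 5, 3, 15, 30, 19, 9]
i ends at 3, j ends at 2: the pointers have crossed (j < i), so scanning stops.

Swap pivot arr[0] with arr[2] to place pivot at position 2: [3, 5, 7, 15, 30, 19, 9]
Pivot position: 2

After partitioning with pivot 7, the array becomes [3, 5, 7, 15, 30, 19, 9]. The pivot is placed at index 2. All elements to the left of the pivot are <= 7, and all elements to the right are > 7.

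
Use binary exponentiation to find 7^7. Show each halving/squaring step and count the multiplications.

Computing 7^7 by squaring (build up from 7^1; each line after the first costs one multiplication):

7^1 = 7
7^2 = (7^1)^2 = 7^2 = 49
7^3 = 7 * 7^2 = 7 * 49 = 343
7^6 = (7^3)^2 = 343^2 = 117649
7^7 = 7 * 7^6 = 7 * 117649 = 823543

Result: 823543
Multiplications needed: 4 (4 lines after 7^1)

7^7 = 823543. Using exponentiation by squaring, this requires 4 multiplications. The key idea: if the exponent is even, square the half-power; if odd, multiply by the base once.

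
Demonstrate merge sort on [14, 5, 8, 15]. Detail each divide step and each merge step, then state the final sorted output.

Merge sort trace:

Split: [14, 5, 8, 15] -> [14, 5] and [8, 15]
  Split: [14, 5] -> [14] and [5]
  Merge: [14] + [5] -> [5, 14]
  Split: [8, 15] -> [8] and [15]
  Merge: [8] + [15] -> [8, 15]
Merge: [5, 14] + [8, 15] -> [5, 8, 14, 15]

Final sorted array: [5, 8, 14, 15]

The merge sort proceeds by recursively splitting the array and merging sorted halves.
After all merges, the sorted array is [5, 8, 14, 15].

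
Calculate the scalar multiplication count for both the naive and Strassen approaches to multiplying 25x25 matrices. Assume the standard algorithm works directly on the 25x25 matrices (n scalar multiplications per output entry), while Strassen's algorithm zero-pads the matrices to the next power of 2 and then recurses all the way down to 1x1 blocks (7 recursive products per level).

Matrix multiplication for 25x25 matrices:

Strassen's algorithm requires power-of-2 dimensions. Pad 25x25 to 32x32 (next power of 2).

Standard algorithm: 25^3 = 15625 multiplications
Strassen's algorithm: 7^(log2(32)) = 7^5 = 16807 multiplications
Difference: 15625 - 16807 = -1182 (Strassen uses MORE here due to padding overhead — for small or just-over-power-of-2 n, padding can outweigh the per-level savings)

Standard: 15625 multiplications (25^3). Strassen: 16807 multiplications (7^5, after padding to 32x32). Strassen reduces 8 recursive multiplications to 7 at each level.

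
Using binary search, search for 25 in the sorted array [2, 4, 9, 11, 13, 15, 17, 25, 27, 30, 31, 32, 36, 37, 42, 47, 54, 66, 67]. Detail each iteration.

Binary search for 25 in [2, 4, 9, 11, 13, 15, 17, 25, 27, 30, 31, 32, 36, 37, 42, 47, 54, 66, 67]:

lo=0, hi=18, mid=9, arr[mid]=30 -> 30 > 25, search left half
lo=0, hi=8, mid=4, arr[mid]=13 -> 13 < 25, search right half
lo=5, hi=8, mid=6, arr[mid]=17 -> 17 < 25, search right half
lo=7, hi=8, mid=7, arr[mid]=25 -> Found target at index 7!

Binary search finds 25 at index 7 after 4 comparisons. The search repeatedly halves the search space by comparing with the middle element.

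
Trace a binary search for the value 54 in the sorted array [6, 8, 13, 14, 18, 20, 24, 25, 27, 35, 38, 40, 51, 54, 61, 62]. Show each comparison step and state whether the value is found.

Binary search for 54 in [6, 8, 13, 14, 18, 20, 24, 25, 27, 35, 38, 40, 51, 54, 61, 62]:

lo=0, hi=15, mid=7, arr[mid]=25 -> 25 < 54, search right half
lo=8, hi=15, mid=11, arr[mid]=40 -> 40 < 54, search right half
lo=12, hi=15, mid=13, arr[mid]=54 -> Found target at index 13!

Binary search finds 54 at index 13 after 3 comparisons. The search repeatedly halves the search space by comparing with the middle element.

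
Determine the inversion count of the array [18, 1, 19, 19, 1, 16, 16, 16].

Finding inversions in [18, 1, 19, 19, 1, 16, 16, 16]:

(0, 1): arr[0]=18 > arr[1]=1
(0, 4): arr[0]=18 > arr[4]=1
(0, 5): arr[0]=18 > arr[5]=16
(0, 6): arr[0]=18 > arr[6]=16
(0, 7): arr[0]=18 > arr[7]=16
(2, 4): arr[2]=19 > arr[4]=1
(2, 5): arr[2]=19 > arr[5]=16
(2, 6): arr[2]=19 > arr[6]=16
(2, 7): arr[2]=19 > arr[7]=16
(3, 4): arr[3]=19 > arr[4]=1
(3, 5): arr[3]=19 > arr[5]=16
(3, 6): arr[3]=19 > arr[6]=16
(3, 7): arr[3]=19 > arr[7]=16

Total inversions: 13

The array has 13 inversion(s): (0,1), (0,4), (0,5), (0,6), (0,7), (2,4), (2,5), (2,6), (2,7), (3,4), (3,5), (3,6), (3,7). Each pair (i,j) satisfies i < j and arr[i] > arr[j].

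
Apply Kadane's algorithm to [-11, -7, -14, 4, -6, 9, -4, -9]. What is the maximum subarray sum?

Using Kadane's algorithm on [-11, -7, -14, 4, -6, 9, -4, -9]:

Scanning through the array:
Position 1 (value -7): max_ending_here = -7, max_so_far = -7
Position 2 (value -14): max_ending_here = -14, max_so_far = -7
Position 3 (value 4): max_ending_here = 4, max_so_far = 4
Position 4 (value -6): max_ending_here = -2, max_so_far = 4
Position 5 (value 9): max_ending_here = 9, max_so_far = 9
Position 6 (value -4): max_ending_here = 5, max_so_far = 9
Position 7 (value -9): max_ending_here = -4, max_so_far = 9

Maximum subarray: [9]
Maximum sum: 9

The maximum subarray is [9] with sum 9. This subarray runs from index 5 to index 5.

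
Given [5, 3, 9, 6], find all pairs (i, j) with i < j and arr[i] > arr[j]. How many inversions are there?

Finding inversions in [5, 3, 9, 6]:

(0, 1): arr[0]=5 > arr[1]=3
(2, 3): arr[2]=9 > arr[3]=6

Total inversions: 2

The array has 2 inversion(s): (0,1), (2,3). Each pair (i,j) satisfies i < j and arr[i] > arr[j].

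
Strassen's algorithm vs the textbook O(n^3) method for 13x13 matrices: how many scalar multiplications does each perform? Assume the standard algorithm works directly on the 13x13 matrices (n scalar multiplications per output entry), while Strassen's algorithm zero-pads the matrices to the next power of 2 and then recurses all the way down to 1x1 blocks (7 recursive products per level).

Matrix multiplication for 13x13 matrices:

Strassen's algorithm requires power-of-2 dimensions. Pad 13x13 to 16x16 (next power of 2).

Standard algorithm: 13^3 = 2197 multiplications
Strassen's algorithm: 7^(log2(16)) = 7^4 = 2401 multiplications
Difference: 2197 - 2401 = -204 (Strassen uses MORE here due to padding overhead — for small or just-over-power-of-2 n, padding can outweigh the per-level savings)

Standard: 2197 multiplications (13^3). Strassen: 2401 multiplications (7^4, after padding to 16x16). Strassen reduces 8 recursive multiplications to 7 at each level.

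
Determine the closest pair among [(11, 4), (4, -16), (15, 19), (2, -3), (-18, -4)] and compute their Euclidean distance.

Computing all pairwise distances among 5 points:

d((11, 4), (4, -16)) = 21.1896
d((11, 4), (15, 19)) = 15.5242
d((11, 4), (2, -3)) = 11.4018 <-- minimum
d((11, 4), (-18, -4)) = 30.0832
d((4, -16), (15, 19)) = 36.6879
d((4, -16), (2, -3)) = 13.1529
d((4, -16), (-18, -4)) = 25.0599
d((15, 19), (2, -3)) = 25.5539
d((15, 19), (-18, -4)) = 40.2244
d((2, -3), (-18, -4)) = 20.025

Closest pair: (11, 4) and (2, -3) with distance 11.4018

The closest pair is (11, 4) and (2, -3) with Euclidean distance 11.4018. For 5 points, brute-force pairwise comparison is shown above. For large n, the divide-and-conquer algorithm (sort by x, recurse on halves, check the dividing strip) achieves O(n log n).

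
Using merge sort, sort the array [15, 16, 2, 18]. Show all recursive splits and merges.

Merge sort trace:

Split: [15, 16, 2, 18] -> [15, 16] and [2, 18]
  Split: [15, 16] -> [15] and [16]
  Merge: [15] + [16] -> [15, 16]
  Split: [2, 18] -> [2] and [18]
  Merge: [2] + [18] -> [2, 18]
Merge: [15, 16] + [2, 18] -> [2, 15, 16, 18]

Final sorted array: [2, 15, 16, 18]

The merge sort proceeds by recursively splitting the array and merging sorted halves.
After all merges, the sorted array is [2, 15, 16, 18].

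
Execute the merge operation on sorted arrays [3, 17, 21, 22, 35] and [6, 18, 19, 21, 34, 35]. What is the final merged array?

Merging process:

Compare 3 vs 6: take 3 from left. Merged: [3]
Compare 17 vs 6: take 6 from right. Merged: [3, 6]
Compare 17 vs 18: take 17 from left. Merged: [3, 6, 17]
Compare 21 vs 18: take 18 from right. Merged: [3, 6, 17, 18]
Compare 21 vs 19: take 19 from right. Merged: [3, 6, 17, 18, 19]
Compare 21 vs 21: take 21 from left. Merged: [3, 6, 17, 18, 19, 21]
Compare 22 vs 21: take 21 from right. Merged: [3, 6, 17, 18, 19, 21, 21]
Compare 22 vs 34: take 22 from left. Merged: [3, 6, 17, 18, 19, 21, 21, 22]
Compare 35 vs 34: take 34 from right. Merged: [3, 6, 17, 18, 19, 21, 21, 22, 34]
Compare 35 vs 35: take 35 from left. Merged: [3, 6, 17, 18, 19, 21, 21, 22, 34, 35]
Append remaining from right: [35]. Merged: [3, 6, 17, 18, 19, 21, 21, 22, 34, 35, 35]

Final merged array: [3, 6, 17, 18, 19, 21, 21, 22, 34, 35, 35]
Total comparisons: 10

The merged array is [3, 6, 17, 18, 19, 21, 21, 22, 34, 35, 35], requiring 10 comparisons. The merge step runs in O(n) time where n is the total number of elements.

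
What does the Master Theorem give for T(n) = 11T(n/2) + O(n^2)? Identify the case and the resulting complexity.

Master Theorem for T(n) = 11T(n/2) + O(n^2):

a = 11, b = 2, c = 2
log_b(a) = log_2(11) = 3.4594

Case 1: c = 2 < log_2(11) = 3.4594
T(n) = O(n^(log_2 11))

For T(n) = 11T(n/2) + O(n^2): log_2(11) = 3.4594. This is Case 1 of the Master Theorem (c < log_b(a), work dominated by leaves), giving O(n^(log_2 11)).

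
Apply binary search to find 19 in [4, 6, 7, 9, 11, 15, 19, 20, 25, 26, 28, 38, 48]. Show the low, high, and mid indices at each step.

Binary search for 19 in [4, 6, 7, 9, 11, 15, 19, 20, 25, 26, 28, 38, 48]:

lo=0, hi=12, mid=6, arr[mid]=19 -> Found target at index 6!

Binary search finds 19 at index 6 after 1 comparisons. The search repeatedly halves the search space by comparing with the middle element.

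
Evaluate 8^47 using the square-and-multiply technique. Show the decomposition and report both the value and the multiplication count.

Computing 8^47 by squaring (build up from 8^1; each line after the first costs one multiplication):

8^1 = 8
8^2 = (8^1)^2 = 8^2 = 64
8^4 = (8^2)^2 = 64^2 = 4096
8^5 = 8 * 8^4 = 8 * 4096 = 32768
8^10 = (8^5)^2 = 32768^2 = 1073741824
8^11 = 8 * 8^10 = 8 * 1073741824 = 8589934592
8^22 = (8^11)^2 = 8589934592^2 = 73786976294838206464
8^23 = 8 * 8^22 = 8 * 73786976294838206464 = 590295810358705651712
8^46 = (8^23)^2 = 590295810358705651712^2 = 348449143727040986586495598010130648530944
8^47 = 8 * 8^46 = 8 * 348449143727040986586495598010130648530944 = 2787593149816327892691964784081045188247552

Result: 2787593149816327892691964784081045188247552
Multiplications needed: 9 (9 lines after 8^1)

8^47 = 2787593149816327892691964784081045188247552. Using exponentiation by squaring, this requires 9 multiplications. The key idea: if the exponent is even, square the half-power; if odd, multiply by the base once.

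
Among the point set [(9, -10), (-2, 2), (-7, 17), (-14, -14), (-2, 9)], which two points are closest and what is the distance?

Computing all pairwise distances among 5 points:

d((9, -10), (-2, 2)) = 16.2788
d((9, -10), (-7, 17)) = 31.3847
d((9, -10), (-14, -14)) = 23.3452
d((9, -10), (-2, 9)) = 21.9545
d((-2, 2), (-7, 17)) = 15.8114
d((-2, 2), (-14, -14)) = 20.0
d((-2, 2), (-2, 9)) = 7.0 <-- minimum
d((-7, 17), (-14, -14)) = 31.7805
d((-7, 17), (-2, 9)) = 9.434
d((-14, -14), (-2, 9)) = 25.9422

Closest pair: (-2, 2) and (-2, 9) with distance 7.0

The closest pair is (-2, 2) and (-2, 9) with Euclidean distance 7.0. For 5 points, brute-force pairwise comparison is shown above. For large n, the divide-and-conquer algorithm (sort by x, recurse on halves, check the dividing strip) achieves O(n log n).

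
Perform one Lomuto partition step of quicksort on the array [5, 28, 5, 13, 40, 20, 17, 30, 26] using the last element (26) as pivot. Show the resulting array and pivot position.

Lomuto partition with pivot = 26:

Initial array: [5, 28, 5, 13, 40, 20, 17, 30, 26]

arr[0]=5 <= 26: swap with position 0, array becomes [5, 28, 5, 13, 40, 20, 17, 30, 26]
arr[1]=28 > 26: no swap
arr[2]=5 <= 26: swap with position 1, array becomes [5, 5, 28, 13, 40, 20, 17, 30, 26]
arr[3]=13 <= 26: swap with position 2, array becomes [5, 5, 13, 28, 40, 20, 17, 30, 26]
arr[4]=40 > 26: no swap
arr[5]=20 <= 26: swap with position 3, array becomes [5, 5, 13, 20, 40, 28, 17, 30, 26]
arr[6]=17 <= 26: swap with position 4, array becomes [5, 5, 13, 20, 17, 28, 40, 30, 26]
arr[7]=30 > 26: no swap

Place pivot at position 5: [5, 5, 13, 20, 17, 26, 40, 30, 28]
Pivot position: 5

After partitioning with pivot 26, the array becomes [5, 5, 13, 20, 17, 26, 40, 30, 28]. The pivot is placed at index 5. All elements to the left of the pivot are <= 26, and all elements to the right are > 26.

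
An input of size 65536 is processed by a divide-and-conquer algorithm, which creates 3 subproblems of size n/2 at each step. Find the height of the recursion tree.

For divide and conquer with division factor 2:

Problem sizes at each level:
Level 0: 65536
Level 1: 32768
Level 2: 16384
Level 3: 8192
Level 4: 4096
Level 5: 2048
Level 6: 1024
Level 7: 512
Level 8: 256
Level 9: 128
Level 10: 64
Level 11: 32
Level 12: 16
Level 13: 8
Level 14: 4
Level 15: 2
Level 16: 1

The root is level 0 and the size-1 base case is level 16 (the tree spans levels 0 through 16, i.e. 17 levels counting the root), so the depth is the number of divisions: log_2(65536) = 16

The recursion tree depth is log_2(65536) = 16. At each level, the problem size is divided by 2, so it takes 16 divisions to reduce to a base case of size 1. The algorithm makes 3 recursive calls at each level.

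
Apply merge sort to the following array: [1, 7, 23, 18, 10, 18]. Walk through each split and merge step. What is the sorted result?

Merge sort trace:

Split: [1, 7, 23, 18, 10, 18] -> [1, 7, 23] and [18, 10, 18]
  Split: [1, 7, 23] -> [1] and [7, 23]
    Split: [7, 23] -> [7] and [23]
    Merge: [7] + [23] -> [7, 23]
  Merge: [1] + [7, 23] -> [1, 7, 23]
  Split: [18, 10, 18] -> [18] and [10, 18]
    Split: [10, 18] -> [10] and [18]
    Merge: [10] + [18] -> [10, 18]
  Merge: [18] + [10, 18] -> [10, 18, 18]
Merge: [1, 7, 23] + [10, 18, 18] -> [1, 7, 10, 18, 18, 23]

Final sorted array: [1, 7, 10, 18, 18, 23]

The merge sort proceeds by recursively splitting the array and merging sorted halves.
After all merges, the sorted array is [1, 7, 10, 18, 18, 23].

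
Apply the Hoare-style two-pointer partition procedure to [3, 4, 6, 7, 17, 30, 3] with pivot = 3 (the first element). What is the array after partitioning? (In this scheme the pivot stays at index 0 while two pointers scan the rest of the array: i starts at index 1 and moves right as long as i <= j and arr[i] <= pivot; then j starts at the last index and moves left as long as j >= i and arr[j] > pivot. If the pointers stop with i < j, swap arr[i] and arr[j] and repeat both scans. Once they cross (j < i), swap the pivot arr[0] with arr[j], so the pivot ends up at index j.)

Hoare-style two-pointer partition with pivot = 3:

Initial array: [3, 4, 6, 7, 17, 30, 3]

Pointers start at i = 1, j = 6.
i stops at index 1 (arr[1]=4 > 3), j stops at index 6 (arr[6]=3 <= 3): swap arr[1] and arr[6], array becomes [3, 3, 6, 7, 17, 30, 4]
i ends at 2, j ends at 1: the pointers have crossed (j < i), so scanning stops.

Swap pivot arr[0] with arr[1] to place pivot at position 1: [3, 3, 6, 7, 17, 30, 4]
Pivot position: 1

After partitioning with pivot 3, the array becomes [3, 3, 6, 7, 17, 30, 4]. The pivot is placed at index 1. All elements to the left of the pivot are <= 3, and all elements to the right are > 3.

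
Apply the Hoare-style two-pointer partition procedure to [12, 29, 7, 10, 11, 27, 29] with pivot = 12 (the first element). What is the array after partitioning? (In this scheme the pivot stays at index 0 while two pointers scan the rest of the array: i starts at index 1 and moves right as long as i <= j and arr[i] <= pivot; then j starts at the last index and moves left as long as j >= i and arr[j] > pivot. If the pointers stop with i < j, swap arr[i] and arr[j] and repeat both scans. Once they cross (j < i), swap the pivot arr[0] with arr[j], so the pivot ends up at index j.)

Hoare-style two-pointer partition with pivot = 12:

Initial array: [12, 29, 7, 10, 11, 27, 29]

Pointers start at i = 1, j = 6.
i stops at index 1 (arr[1]=29 > 12), j stops at index 4 (arr[4]=11 <= 12): swap arr[1] and arr[4], array becomes [12, 11, 7, 10, 29, 27, 29]
i ends at 4, j ends at 3: the pointers have crossed (j < i), so scanning stops.

Swap pivot arr[0] with arr[3] to place pivot at position 3: [10, 11, 7, 12, 29, 27, 29]
Pivot position: 3

After partitioning with pivot 12, the array becomes [10, 11, 7, 12, 29, 27, 29]. The pivot is placed at index 3. All elements to the left of the pivot are <= 12, and all elements to the right are > 12.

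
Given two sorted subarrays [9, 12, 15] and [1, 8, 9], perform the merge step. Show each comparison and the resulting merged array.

Merging process:

Compare 9 vs 1: take 1 from right. Merged: [1]
Compare 9 vs 8: take 8 from right. Merged: [1, 8]
Compare 9 vs 9: take 9 from left. Merged: [1, 8, 9]
Compare 12 vs 9: take 9 from right. Merged: [1, 8, 9, 9]
Append remaining from left: [12, 15]. Merged: [1, 8, 9, 9, 12, 15]

Final merged array: [1, 8, 9, 9, 12, 15]
Total comparisons: 4

The merged array is [1, 8, 9, 9, 12, 15], requiring 4 comparisons. The merge step runs in O(n) time where n is the total number of elements.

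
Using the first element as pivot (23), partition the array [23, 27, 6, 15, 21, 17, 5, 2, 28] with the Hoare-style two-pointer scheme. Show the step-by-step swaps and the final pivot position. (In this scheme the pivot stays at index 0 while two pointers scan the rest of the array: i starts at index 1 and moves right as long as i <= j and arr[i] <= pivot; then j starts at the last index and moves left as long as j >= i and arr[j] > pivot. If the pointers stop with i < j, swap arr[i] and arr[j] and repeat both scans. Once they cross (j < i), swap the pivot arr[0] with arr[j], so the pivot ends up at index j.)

Hoare-style two-pointer partition with pivot = 23:

Initial array: [23, 27, 6, 15, 21, 17, 5, 2, 28]

Pointers start at i = 1, j = 8.
i stops at index 1 (arr[1]=27 > 23), j stops at index 7 (arr[7]=2 <= 23): swap arr[1] and arr[7], array becomes [23, 2, 6, 15, 21, 17, 5, 27, 28]
i ends at 7, j ends at 6: the pointers have crossed (j < i), so scanning stops.

Swap pivot arr[0] with arr[6] to place pivot at position 6: [5, 2, 6, 15, 21, 17, 23, 27, 28]
Pivot position: 6

After partitioning with pivot 23, the array becomes [5, 2, 6, 15, 21, 17, 23, 27, 28]. The pivot is placed at index 6. All elements to the left of the pivot are <= 23, and all elements to the right are > 23.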